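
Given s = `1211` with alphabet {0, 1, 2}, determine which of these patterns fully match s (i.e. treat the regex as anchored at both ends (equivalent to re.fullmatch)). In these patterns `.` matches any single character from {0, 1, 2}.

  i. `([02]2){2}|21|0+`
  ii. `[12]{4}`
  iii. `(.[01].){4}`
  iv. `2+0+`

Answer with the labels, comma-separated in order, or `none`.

ii

i → no match
ii → match
iii → no match
iv → no match — must start with `2`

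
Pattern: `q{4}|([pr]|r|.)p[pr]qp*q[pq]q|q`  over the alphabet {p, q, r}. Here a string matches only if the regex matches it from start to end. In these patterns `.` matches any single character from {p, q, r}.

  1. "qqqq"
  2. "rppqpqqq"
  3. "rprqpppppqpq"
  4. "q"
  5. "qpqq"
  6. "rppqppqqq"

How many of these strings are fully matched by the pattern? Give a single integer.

5

1 → match
2 → match
3 → match
4 → match
5 → no match
6 → match
Total matched: 5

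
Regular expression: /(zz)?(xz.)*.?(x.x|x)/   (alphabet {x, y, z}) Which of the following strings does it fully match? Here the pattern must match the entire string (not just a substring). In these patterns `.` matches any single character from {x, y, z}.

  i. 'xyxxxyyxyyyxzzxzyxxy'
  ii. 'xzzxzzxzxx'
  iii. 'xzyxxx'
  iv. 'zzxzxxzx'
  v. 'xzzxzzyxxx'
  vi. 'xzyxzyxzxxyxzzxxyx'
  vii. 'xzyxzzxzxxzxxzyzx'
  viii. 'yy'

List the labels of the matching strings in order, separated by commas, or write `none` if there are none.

i → no match — must end with 'x'
ii → match
iii → match
iv → match
v → match
vi → no match
vii → match
viii → no match — must end with 'x'

ii, iii, iv, v, vii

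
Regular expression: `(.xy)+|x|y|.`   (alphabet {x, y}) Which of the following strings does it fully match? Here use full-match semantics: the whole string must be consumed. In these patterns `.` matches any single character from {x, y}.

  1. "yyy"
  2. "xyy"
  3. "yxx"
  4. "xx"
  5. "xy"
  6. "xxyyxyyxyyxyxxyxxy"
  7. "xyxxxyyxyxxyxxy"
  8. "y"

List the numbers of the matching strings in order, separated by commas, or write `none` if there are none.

1 → no match
2 → no match
3 → no match
4 → no match
5 → no match
6 → match
7 → no match
8 → match

6, 8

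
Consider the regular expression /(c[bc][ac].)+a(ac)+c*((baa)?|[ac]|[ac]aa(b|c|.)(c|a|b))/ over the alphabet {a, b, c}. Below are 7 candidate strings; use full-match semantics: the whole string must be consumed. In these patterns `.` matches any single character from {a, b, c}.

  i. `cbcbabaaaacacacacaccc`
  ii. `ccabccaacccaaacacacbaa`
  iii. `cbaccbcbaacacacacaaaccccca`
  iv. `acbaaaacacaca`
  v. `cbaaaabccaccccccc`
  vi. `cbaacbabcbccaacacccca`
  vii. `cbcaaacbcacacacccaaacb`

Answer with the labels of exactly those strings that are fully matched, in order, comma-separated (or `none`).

i → no match
ii → match
iii → no match
iv → no match — must start with `c`
v → no match
vi → match
vii → no match

ii, vi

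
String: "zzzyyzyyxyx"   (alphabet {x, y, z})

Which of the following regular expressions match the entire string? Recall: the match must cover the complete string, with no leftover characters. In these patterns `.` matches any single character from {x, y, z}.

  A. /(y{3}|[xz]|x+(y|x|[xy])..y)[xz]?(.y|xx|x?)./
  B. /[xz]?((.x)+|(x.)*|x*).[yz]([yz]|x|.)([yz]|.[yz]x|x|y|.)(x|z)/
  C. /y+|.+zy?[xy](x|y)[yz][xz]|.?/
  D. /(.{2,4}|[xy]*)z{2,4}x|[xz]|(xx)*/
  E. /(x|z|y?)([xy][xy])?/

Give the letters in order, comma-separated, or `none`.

C

A → no match
B → no match
C → match
D → no match
E → no match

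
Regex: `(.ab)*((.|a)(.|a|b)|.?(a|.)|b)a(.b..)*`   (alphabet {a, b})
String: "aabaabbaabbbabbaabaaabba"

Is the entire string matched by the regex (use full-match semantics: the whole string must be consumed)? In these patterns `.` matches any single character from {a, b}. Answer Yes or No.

Yes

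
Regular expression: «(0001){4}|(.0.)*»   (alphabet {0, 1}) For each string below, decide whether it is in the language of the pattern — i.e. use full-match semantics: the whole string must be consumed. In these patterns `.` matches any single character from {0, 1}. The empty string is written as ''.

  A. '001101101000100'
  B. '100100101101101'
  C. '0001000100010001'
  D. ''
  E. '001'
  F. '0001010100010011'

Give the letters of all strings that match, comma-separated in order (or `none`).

A → match
B → match
C → match
D → match
E → match
F → no match

A, B, C, D, E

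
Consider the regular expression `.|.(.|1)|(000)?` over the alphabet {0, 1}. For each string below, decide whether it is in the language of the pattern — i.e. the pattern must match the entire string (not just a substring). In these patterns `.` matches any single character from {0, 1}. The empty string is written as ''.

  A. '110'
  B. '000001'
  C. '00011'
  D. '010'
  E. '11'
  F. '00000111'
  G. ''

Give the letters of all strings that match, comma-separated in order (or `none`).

E, G

A → no match
B → no match
C → no match
D → no match
E → match
F → no match
G → match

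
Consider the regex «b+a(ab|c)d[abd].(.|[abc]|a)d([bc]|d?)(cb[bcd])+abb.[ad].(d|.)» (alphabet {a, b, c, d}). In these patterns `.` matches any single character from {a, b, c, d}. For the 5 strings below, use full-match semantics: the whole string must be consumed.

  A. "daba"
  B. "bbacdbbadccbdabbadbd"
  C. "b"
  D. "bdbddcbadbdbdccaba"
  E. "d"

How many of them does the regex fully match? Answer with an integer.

1

A → no match — must start with "b"
B → match
C → no match
D → no match
E → no match — must start with "b"
Total matched: 1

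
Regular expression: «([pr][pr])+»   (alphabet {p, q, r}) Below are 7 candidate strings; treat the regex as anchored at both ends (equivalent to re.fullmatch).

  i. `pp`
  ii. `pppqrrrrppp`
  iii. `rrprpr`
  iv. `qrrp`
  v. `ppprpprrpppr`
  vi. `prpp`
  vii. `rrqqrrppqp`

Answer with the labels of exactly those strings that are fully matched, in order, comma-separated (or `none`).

i, iii, v, vi

i. `pp` → match
ii. `pppqrrrrppp` → no match
iii. `rrprpr` → match
iv. `qrrp` → no match
v. `ppprpprrpppr` → match
vi. `prpp` → match
vii. `rrqqrrppqp` → no match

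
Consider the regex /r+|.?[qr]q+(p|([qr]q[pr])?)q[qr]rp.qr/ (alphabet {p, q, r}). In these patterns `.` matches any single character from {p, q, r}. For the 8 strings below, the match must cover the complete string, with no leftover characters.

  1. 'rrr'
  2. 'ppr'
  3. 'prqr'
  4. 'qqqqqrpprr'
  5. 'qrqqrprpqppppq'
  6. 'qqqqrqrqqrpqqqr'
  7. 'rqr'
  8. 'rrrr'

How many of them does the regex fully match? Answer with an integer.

2

1 → match
2 → no match
3 → no match
4 → no match
5 → no match
6 → no match
7 → no match
8 → match
Total matched: 2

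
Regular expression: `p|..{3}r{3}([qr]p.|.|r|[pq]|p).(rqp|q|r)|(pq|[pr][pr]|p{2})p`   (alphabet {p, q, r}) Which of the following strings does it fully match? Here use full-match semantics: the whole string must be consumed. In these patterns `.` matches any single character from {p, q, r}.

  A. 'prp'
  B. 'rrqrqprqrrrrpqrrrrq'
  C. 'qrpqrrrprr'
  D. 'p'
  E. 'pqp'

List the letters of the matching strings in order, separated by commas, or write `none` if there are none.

A, C, D, E

A → match
B → no match
C → match
D → match
E → match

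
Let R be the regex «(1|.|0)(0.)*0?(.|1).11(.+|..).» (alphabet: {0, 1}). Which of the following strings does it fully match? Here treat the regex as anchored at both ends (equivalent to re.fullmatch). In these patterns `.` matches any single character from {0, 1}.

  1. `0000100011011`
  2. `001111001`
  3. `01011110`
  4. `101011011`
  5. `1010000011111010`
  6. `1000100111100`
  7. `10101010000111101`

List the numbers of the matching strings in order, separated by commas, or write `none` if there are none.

1 → match
2 → match
3 → match
4 → match
5 → match
6 → match
7 → match

1, 2, 3, 4, 5, 6, 7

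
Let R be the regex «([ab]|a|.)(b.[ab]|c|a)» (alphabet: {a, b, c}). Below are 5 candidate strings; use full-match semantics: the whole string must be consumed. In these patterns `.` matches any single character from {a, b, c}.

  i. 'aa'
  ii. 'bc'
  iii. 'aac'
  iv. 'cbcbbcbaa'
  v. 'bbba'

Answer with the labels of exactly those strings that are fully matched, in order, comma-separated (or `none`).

i, ii, v

i. 'aa' → match
ii. 'bc' → match
iii. 'aac' → no match
iv. 'cbcbbcbaa' → no match
v. 'bbba' → match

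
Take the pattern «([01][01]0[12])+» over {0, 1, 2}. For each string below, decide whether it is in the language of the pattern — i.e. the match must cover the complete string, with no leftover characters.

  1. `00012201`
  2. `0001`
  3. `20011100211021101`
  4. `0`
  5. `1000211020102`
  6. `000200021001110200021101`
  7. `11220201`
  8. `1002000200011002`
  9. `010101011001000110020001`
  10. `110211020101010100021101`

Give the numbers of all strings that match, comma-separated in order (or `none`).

1. `00012201` → no match
2. `0001` → match
3 → no match
4. `0` → no match
5 → no match
6 → match
7. `11220201` → no match
8 → match
9 → match
10 → match

2, 6, 8, 9, 10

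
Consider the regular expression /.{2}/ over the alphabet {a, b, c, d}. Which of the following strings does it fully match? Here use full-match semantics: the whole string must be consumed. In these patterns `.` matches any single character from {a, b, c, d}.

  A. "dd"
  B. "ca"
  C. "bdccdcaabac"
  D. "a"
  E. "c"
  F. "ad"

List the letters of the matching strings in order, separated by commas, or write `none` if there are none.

A → match
B → match
C → no match
D → no match
E → no match
F → match

A, B, F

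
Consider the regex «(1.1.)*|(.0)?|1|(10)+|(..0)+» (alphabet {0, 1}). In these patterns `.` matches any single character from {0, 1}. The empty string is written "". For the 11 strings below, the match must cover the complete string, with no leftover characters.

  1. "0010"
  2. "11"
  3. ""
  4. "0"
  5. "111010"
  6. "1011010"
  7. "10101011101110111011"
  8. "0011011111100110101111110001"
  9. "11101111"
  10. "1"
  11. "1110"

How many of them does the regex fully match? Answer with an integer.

5

1 → no match
2 → no match
3 → match
4 → no match
5 → no match
6 → no match
7 → match
8 → no match
9 → match
10 → match
11 → match
Total matched: 5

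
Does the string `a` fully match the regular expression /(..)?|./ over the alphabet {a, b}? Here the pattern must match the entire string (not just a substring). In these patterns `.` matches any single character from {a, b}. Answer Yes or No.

Yes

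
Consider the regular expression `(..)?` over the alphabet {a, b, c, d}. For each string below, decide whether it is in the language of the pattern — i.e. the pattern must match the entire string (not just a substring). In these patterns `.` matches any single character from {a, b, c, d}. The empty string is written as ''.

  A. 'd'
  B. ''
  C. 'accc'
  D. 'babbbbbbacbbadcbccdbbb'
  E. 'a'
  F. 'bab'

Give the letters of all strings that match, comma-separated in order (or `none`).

A → no match
B → match
C → no match
D → no match
E → no match
F → no match

B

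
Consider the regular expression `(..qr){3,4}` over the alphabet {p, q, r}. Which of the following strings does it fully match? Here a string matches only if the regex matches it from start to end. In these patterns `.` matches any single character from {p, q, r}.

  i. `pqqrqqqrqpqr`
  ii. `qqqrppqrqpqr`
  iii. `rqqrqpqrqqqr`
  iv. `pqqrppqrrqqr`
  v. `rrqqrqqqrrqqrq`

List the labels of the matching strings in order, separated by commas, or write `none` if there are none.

i, ii, iii, iv

i. `pqqrqqqrqpqr` → match
ii. `qqqrppqrqpqr` → match
iii. `rqqrqpqrqqqr` → match
iv. `pqqrppqrrqqr` → match
v → no match — must end with `qr`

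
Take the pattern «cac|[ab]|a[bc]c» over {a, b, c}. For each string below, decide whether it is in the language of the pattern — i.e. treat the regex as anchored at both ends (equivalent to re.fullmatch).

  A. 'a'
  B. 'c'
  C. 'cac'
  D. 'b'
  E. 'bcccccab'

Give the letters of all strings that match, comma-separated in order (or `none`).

A, C, D

A → match
B → no match
C → match
D → match
E → no match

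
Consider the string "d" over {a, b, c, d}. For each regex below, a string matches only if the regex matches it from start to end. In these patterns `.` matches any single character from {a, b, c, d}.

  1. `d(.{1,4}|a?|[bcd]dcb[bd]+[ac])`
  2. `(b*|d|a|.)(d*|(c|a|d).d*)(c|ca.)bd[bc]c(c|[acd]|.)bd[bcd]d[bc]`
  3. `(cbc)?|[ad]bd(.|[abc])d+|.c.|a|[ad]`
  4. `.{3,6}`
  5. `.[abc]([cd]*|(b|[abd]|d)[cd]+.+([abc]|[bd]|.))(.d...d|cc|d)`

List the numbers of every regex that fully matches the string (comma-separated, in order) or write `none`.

1, 3

1 → match
2 → no match
3 → match
4 → no match
5 → no match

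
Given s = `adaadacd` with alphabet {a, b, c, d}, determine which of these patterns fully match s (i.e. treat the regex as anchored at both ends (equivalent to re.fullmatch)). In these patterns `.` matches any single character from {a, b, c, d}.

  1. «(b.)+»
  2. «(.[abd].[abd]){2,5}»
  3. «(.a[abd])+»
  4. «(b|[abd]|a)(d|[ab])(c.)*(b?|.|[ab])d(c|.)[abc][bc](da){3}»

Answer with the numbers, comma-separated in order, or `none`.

1 → no match — must start with `b`
2 → match
3 → no match
4 → no match — must end with `da`

2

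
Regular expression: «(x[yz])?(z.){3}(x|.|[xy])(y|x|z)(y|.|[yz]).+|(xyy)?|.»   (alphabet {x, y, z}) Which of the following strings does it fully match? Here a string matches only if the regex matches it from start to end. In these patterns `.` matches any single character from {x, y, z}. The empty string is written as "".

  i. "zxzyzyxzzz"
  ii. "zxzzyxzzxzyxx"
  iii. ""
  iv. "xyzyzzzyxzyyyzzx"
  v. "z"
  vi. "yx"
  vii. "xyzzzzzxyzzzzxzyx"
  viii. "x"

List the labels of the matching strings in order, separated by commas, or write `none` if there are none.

i, iii, iv, v, vii, viii

i → match
ii → no match
iii → match
iv → match
v → match
vi → no match
vii → match
viii → match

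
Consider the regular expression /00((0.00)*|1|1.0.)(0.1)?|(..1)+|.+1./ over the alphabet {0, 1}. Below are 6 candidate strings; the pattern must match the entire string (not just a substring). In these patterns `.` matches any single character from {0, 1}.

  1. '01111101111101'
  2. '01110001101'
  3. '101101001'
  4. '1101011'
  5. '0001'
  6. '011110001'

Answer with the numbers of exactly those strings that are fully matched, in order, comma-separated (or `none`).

1 → no match
2. '01110001101' → no match
3. '101101001' → match
4. '1101011' → match
5. '0001' → no match
6. '011110001' → no match

3, 4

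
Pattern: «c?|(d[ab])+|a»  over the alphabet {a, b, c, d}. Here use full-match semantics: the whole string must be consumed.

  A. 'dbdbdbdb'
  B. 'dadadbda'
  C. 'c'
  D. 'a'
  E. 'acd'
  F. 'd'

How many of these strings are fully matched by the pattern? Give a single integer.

A → match
B → match
C → match
D → match
E → no match
F → no match
Total matched: 4

4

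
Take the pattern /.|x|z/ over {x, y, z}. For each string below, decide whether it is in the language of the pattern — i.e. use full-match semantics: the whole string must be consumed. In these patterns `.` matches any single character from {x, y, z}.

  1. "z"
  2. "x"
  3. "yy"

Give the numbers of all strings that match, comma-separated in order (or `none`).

1. "z" → match
2. "x" → match
3. "yy" → no match

1, 2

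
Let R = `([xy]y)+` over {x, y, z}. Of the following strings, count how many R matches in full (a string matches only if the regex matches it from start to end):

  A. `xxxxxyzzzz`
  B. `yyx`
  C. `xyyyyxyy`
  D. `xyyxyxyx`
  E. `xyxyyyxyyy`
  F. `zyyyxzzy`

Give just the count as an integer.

1

A. `xxxxxyzzzz` → no match — must end with `y`
B. `yyx` → no match — must end with `y`
C. `xyyyyxyy` → no match
D. `xyyxyxyx` → no match — must end with `y`
E. `xyxyyyxyyy` → match
F. `zyyyxzzy` → no match
Total matched: 1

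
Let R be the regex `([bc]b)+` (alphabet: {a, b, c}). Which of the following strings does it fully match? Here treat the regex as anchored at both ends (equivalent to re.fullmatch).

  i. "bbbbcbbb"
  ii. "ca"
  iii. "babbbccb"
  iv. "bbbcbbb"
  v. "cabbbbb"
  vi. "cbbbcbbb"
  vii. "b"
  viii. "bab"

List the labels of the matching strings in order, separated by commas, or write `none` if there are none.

i, vi

i → match
ii → no match — must end with "b"
iii → no match
iv → no match
v → no match
vi → match
vii → no match
viii → no match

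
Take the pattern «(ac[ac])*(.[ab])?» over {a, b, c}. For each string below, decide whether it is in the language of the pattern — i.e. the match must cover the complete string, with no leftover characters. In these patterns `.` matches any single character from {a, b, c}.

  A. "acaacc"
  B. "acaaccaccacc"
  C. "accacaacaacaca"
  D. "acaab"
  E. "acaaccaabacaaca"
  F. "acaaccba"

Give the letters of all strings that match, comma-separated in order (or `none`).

A → match
B → match
C → match
D → match
E → no match
F → match

A, B, C, D, F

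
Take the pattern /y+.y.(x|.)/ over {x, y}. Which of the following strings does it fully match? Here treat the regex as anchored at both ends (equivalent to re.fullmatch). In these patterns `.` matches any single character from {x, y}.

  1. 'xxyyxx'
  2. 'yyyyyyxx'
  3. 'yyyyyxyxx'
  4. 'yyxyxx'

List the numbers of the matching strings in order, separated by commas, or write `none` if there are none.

1 → no match — must start with 'y'
2 → match
3 → match
4 → match

2, 3, 4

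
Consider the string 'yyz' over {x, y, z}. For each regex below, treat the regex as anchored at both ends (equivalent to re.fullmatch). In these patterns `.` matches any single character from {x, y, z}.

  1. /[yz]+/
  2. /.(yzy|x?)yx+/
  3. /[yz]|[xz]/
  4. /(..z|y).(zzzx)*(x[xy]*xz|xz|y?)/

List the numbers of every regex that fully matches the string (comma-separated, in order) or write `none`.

1 → match
2 → no match — must end with 'x'
3 → no match
4 → no match

1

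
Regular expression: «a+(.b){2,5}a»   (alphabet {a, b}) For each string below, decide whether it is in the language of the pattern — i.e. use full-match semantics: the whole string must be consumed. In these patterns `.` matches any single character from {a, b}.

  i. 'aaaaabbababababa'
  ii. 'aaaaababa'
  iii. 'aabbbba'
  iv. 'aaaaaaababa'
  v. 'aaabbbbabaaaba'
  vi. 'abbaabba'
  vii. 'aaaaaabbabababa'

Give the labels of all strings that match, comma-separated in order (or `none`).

i, ii, iii, iv, vii

i → match
ii. 'aaaaababa' → match
iii. 'aabbbba' → match
iv. 'aaaaaaababa' → match
v → no match
vi. 'abbaabba' → no match
vii → match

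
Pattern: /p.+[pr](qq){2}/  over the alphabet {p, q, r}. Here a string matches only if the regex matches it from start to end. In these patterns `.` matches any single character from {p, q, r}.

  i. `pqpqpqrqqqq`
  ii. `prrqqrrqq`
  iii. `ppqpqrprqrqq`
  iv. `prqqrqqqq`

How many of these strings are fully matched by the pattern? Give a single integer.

i → match
ii → no match
iii → no match
iv → match
Total matched: 2

2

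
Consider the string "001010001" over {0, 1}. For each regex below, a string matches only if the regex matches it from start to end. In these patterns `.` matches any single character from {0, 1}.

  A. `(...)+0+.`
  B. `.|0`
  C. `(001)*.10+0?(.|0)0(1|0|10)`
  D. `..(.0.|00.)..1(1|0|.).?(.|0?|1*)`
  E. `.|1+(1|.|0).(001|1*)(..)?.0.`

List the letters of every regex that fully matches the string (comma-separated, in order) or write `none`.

A → match
B → no match
C → match
D → no match
E → no match

A, C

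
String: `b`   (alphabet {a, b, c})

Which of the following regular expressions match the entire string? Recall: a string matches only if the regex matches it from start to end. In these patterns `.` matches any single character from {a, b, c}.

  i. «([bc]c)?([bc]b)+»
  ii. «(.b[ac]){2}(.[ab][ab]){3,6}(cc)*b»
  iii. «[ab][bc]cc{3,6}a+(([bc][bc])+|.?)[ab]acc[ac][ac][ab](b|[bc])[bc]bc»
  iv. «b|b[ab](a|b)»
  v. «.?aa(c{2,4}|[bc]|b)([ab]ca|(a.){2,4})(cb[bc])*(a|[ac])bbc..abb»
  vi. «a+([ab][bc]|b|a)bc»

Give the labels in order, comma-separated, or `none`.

i → no match
ii → no match
iii → no match — must end with `bc`
iv → match
v → no match — must end with `abb`
vi → no match — must start with `a`

iv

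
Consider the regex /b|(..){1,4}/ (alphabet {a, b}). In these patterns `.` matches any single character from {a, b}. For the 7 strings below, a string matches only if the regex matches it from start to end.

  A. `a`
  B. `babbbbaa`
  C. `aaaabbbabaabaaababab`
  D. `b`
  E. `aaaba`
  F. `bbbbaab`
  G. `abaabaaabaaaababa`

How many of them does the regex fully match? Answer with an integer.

A → no match
B → match
C → no match
D → match
E → no match
F → no match
G → no match
Total matched: 2

2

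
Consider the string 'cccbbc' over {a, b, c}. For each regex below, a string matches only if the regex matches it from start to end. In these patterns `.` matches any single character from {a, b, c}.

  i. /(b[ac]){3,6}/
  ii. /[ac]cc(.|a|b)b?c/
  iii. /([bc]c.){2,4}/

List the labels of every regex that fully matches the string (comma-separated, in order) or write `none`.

i → no match — must start with 'b'
ii → match
iii → no match

ii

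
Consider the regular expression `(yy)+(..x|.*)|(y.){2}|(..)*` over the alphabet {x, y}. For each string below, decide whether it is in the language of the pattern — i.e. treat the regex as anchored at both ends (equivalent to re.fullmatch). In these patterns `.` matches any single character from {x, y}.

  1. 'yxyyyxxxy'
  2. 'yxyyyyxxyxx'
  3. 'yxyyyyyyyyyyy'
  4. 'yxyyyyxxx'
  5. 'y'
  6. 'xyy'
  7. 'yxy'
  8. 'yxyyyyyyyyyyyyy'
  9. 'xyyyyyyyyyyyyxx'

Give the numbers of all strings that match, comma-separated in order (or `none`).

1 → no match
2 → no match
3 → no match
4 → no match
5 → no match
6 → no match
7 → no match
8 → no match
9 → no match

none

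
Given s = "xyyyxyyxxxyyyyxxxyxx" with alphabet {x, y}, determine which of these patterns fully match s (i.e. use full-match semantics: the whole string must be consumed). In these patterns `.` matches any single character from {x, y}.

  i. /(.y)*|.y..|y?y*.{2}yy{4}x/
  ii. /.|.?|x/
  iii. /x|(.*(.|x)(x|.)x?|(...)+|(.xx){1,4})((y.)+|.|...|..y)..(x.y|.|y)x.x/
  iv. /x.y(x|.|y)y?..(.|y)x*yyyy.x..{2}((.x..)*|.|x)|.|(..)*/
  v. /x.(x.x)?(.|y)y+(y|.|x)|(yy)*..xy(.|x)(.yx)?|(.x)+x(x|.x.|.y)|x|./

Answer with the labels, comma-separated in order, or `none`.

i → no match
ii → no match
iii → no match
iv → match
v → no match

iv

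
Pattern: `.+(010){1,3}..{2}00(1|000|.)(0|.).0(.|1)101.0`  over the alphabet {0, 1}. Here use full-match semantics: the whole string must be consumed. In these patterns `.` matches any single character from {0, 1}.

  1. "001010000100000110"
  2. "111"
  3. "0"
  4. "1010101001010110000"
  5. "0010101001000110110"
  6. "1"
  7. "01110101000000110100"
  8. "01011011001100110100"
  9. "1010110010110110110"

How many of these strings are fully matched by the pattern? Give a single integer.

1

1 → no match
2 → no match — must end with "0"
3 → no match
4 → no match
5 → match
6 → no match — must end with "0"
7 → no match
8 → no match
9 → no match
Total matched: 1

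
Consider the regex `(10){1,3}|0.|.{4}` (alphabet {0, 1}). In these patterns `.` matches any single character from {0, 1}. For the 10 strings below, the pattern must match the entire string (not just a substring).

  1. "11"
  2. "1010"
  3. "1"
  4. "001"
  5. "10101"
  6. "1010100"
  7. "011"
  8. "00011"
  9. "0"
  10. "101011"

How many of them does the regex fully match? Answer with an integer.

1

1. "11" → no match
2. "1010" → match
3. "1" → no match
4. "001" → no match
5. "10101" → no match
6. "1010100" → no match
7. "011" → no match
8. "00011" → no match
9. "0" → no match
10. "101011" → no match
Total matched: 1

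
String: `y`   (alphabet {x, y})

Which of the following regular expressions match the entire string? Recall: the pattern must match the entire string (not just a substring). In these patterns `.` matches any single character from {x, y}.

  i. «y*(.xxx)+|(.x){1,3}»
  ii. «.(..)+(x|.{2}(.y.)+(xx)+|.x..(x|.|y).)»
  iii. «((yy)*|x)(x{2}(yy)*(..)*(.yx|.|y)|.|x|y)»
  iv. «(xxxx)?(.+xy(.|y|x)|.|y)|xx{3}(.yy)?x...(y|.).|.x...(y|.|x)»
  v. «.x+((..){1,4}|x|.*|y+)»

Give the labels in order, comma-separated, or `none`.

iii, iv

i → no match
ii → no match
iii → match
iv → match
v → no match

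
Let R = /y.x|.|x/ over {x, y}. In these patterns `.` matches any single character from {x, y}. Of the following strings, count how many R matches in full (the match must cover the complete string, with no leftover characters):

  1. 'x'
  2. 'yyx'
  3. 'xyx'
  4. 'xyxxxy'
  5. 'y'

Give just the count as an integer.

1 → match
2 → match
3 → no match
4 → no match
5 → match
Total matched: 3

3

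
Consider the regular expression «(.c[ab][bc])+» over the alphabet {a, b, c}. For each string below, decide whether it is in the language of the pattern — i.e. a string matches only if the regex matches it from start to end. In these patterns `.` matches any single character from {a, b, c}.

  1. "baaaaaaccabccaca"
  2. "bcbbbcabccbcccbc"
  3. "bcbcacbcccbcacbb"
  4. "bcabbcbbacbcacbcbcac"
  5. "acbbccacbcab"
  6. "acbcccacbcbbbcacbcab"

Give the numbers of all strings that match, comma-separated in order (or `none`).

1 → no match
2 → match
3 → match
4 → match
5 → match
6 → match

2, 3, 4, 5, 6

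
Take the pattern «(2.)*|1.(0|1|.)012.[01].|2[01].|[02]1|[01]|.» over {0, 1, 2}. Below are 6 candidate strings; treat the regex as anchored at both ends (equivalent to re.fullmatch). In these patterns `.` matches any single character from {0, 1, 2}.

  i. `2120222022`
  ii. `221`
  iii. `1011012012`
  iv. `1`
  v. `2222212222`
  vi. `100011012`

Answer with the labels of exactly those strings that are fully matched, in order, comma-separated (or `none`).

i. `2120222022` → match
ii. `221` → no match
iii. `1011012012` → no match
iv. `1` → match
v. `2222212222` → match
vi. `100011012` → no match

i, iv, v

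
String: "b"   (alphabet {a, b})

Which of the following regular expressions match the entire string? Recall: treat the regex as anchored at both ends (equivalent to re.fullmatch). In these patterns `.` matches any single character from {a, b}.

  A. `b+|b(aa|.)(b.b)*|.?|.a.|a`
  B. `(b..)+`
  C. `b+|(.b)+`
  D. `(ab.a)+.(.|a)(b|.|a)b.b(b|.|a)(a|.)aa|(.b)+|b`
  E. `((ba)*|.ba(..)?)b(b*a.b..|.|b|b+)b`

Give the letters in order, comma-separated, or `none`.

A, C, D

A → match
B → no match
C → match
D → match
E → no match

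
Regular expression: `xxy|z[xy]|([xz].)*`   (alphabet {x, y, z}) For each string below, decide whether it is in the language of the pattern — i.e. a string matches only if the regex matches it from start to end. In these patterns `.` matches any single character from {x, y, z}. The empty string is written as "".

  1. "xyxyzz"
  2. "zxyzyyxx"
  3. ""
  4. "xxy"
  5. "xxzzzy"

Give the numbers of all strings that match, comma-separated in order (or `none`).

1, 3, 4, 5

1. "xyxyzz" → match
2. "zxyzyyxx" → no match
3. "" → match
4. "xxy" → match
5. "xxzzzy" → match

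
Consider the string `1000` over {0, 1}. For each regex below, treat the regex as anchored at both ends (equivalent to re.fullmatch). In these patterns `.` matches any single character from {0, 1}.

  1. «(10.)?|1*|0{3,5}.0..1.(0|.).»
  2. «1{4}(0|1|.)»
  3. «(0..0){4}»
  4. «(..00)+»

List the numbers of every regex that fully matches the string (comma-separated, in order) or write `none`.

4

1 → no match
2 → no match
3 → no match — must start with `0`
4 → match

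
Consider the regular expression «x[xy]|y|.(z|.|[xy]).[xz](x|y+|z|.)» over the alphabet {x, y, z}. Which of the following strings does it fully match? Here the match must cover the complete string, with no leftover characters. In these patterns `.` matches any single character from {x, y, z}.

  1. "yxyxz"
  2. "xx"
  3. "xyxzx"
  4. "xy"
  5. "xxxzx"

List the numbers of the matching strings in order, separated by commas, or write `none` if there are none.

1 → match
2 → match
3 → match
4 → match
5 → match

1, 2, 3, 4, 5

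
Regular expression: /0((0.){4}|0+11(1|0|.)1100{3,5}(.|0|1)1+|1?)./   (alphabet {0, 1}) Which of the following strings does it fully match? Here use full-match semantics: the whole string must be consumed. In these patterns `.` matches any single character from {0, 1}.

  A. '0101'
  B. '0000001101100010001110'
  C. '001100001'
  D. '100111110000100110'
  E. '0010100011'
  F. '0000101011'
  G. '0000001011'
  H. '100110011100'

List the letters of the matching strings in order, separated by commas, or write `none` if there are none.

A → no match
B → no match
C → no match
D → no match — must start with '0'
E → match
F → match
G → match
H → no match — must start with '0'

E, F, G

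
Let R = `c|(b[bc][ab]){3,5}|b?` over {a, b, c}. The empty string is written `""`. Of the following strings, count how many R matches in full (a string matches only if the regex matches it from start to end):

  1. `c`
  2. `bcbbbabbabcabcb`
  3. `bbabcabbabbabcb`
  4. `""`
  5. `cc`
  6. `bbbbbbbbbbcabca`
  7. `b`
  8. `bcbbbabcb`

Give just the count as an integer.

7

1 → match
2 → match
3 → match
4 → match
5 → no match
6 → match
7 → match
8 → match
Total matched: 7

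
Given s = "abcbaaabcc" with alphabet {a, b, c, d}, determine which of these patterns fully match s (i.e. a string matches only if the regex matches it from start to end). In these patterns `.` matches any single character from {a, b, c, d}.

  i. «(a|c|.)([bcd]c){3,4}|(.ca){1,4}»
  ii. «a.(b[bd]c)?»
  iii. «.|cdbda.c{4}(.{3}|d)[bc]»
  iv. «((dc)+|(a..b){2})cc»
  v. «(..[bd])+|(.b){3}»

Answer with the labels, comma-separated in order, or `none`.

i → no match
ii → no match
iii → no match
iv → match
v → no match

iv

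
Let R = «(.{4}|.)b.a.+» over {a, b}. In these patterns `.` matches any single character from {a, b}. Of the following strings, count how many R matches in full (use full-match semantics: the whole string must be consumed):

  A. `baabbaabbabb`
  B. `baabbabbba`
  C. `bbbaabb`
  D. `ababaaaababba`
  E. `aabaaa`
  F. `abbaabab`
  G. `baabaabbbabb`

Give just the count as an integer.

3

A → match
B → no match
C → match
D → no match
E → no match
F → match
G → no match
Total matched: 3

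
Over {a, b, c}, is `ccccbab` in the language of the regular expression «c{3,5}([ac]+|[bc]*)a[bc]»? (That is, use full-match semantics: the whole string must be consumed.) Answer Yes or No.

Yes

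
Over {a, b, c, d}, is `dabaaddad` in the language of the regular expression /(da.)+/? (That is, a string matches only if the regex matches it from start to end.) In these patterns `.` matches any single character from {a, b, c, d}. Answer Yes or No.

No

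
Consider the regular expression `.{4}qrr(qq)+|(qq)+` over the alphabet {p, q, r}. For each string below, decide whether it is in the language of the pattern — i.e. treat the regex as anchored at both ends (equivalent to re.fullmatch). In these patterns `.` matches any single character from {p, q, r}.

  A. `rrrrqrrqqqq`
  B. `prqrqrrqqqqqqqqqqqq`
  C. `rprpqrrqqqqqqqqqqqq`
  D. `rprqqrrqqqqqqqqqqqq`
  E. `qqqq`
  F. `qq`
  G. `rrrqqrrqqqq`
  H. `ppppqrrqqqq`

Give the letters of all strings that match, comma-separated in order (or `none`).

A → match
B → match
C → match
D → match
E → match
F → match
G → match
H → match

A, B, C, D, E, F, G, H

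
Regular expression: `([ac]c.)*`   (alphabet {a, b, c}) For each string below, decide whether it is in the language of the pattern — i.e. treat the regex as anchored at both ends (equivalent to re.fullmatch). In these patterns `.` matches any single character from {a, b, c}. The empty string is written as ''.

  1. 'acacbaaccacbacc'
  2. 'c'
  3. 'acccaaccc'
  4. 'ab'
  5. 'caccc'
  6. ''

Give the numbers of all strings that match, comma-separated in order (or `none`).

1 → no match
2 → no match
3 → no match
4 → no match
5 → no match
6 → match

6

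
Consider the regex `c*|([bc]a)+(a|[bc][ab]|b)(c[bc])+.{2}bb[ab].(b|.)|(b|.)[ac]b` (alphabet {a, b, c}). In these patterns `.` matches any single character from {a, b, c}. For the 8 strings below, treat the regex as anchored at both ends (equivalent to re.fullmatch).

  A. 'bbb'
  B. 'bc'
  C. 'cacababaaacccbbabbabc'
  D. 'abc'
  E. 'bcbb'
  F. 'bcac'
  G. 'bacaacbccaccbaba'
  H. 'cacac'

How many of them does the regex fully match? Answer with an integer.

A → no match
B → no match
C → no match
D → no match
E → no match
F → no match
G → no match
H → no match
Total matched: 0

0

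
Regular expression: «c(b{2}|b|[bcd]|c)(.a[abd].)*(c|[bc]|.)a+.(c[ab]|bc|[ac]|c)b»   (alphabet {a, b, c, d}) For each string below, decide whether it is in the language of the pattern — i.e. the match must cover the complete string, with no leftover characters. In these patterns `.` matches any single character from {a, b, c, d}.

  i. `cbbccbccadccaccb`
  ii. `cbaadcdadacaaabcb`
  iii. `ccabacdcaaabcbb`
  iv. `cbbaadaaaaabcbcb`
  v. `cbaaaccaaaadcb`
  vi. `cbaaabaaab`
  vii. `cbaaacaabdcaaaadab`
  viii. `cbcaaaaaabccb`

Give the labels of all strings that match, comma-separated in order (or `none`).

i → no match
ii → match
iii → no match
iv → no match
v → match
vi. `cbaaabaaab` → no match
vii → match
viii → no match

ii, v, vii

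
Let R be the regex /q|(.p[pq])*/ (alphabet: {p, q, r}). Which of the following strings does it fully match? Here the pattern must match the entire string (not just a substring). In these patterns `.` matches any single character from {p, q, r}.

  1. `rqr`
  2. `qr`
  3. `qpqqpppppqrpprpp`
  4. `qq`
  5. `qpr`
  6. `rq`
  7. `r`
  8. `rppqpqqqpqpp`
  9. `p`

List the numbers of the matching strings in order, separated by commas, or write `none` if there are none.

none

1 → no match
2 → no match
3 → no match
4 → no match
5 → no match
6 → no match
7 → no match
8 → no match
9 → no match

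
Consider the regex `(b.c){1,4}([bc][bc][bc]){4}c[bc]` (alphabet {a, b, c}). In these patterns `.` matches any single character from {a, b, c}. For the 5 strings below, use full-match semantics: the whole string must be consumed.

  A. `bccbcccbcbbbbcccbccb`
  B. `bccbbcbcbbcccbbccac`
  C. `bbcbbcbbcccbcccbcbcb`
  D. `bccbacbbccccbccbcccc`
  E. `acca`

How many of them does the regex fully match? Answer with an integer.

3

A → match
B → no match
C → match
D → match
E. `acca` → no match — must start with `b`
Total matched: 3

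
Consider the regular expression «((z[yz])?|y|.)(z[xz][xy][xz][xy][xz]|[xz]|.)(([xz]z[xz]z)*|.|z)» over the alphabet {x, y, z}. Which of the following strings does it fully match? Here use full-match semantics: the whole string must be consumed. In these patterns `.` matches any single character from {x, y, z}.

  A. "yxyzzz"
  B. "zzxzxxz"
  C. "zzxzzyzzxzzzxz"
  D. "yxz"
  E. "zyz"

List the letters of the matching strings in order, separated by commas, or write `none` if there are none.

A → no match
B → match
C → no match
D → match
E → match

B, D, E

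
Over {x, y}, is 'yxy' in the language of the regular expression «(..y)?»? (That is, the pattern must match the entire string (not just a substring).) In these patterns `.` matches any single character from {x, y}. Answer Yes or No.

Yes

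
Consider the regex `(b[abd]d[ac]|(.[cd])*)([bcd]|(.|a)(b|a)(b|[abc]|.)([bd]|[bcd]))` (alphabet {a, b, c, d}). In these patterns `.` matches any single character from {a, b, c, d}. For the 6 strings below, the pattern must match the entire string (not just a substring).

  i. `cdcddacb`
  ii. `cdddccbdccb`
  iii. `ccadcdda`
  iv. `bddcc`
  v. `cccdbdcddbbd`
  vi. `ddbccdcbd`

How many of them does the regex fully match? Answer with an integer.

i → match
ii → match
iii → no match
iv → match
v → match
vi → no match
Total matched: 4

4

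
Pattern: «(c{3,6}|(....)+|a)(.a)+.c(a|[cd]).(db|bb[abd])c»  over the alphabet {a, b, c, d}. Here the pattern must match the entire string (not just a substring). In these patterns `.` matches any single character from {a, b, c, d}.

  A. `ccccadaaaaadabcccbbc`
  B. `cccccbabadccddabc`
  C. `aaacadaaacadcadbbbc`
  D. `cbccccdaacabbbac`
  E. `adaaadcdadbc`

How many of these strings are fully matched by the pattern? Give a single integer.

A → no match
B → no match
C → match
D → no match
E → match
Total matched: 2

2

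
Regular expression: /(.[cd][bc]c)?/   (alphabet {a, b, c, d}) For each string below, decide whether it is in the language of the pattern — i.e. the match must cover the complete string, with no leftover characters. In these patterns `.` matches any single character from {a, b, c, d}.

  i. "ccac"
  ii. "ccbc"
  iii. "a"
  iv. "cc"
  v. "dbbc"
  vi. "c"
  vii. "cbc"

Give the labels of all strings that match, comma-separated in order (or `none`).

i. "ccac" → no match
ii. "ccbc" → match
iii. "a" → no match
iv. "cc" → no match
v. "dbbc" → no match
vi. "c" → no match
vii. "cbc" → no match

ii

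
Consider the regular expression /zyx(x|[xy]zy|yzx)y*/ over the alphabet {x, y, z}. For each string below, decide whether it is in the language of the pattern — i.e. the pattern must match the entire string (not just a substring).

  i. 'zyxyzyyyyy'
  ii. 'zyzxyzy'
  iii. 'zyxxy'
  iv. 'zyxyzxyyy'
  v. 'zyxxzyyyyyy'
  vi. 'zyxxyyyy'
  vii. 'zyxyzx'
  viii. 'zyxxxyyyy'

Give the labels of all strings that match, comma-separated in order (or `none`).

i, iii, iv, v, vi, vii

i → match
ii → no match — must start with 'zyx'
iii → match
iv → match
v → match
vi → match
vii → match
viii → no match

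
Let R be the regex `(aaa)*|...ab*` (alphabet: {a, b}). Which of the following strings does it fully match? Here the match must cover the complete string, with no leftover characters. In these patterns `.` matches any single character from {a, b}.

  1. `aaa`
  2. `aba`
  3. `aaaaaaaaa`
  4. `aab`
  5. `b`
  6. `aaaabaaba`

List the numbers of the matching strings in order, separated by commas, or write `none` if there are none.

1, 3

1 → match
2 → no match
3 → match
4 → no match
5 → no match
6 → no match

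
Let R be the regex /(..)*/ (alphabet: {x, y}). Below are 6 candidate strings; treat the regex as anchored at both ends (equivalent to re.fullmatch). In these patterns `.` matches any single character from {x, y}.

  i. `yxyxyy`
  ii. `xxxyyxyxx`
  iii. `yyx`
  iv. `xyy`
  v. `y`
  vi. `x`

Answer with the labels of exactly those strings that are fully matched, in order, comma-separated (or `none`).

i → match
ii → no match
iii → no match
iv → no match
v → no match
vi → no match

i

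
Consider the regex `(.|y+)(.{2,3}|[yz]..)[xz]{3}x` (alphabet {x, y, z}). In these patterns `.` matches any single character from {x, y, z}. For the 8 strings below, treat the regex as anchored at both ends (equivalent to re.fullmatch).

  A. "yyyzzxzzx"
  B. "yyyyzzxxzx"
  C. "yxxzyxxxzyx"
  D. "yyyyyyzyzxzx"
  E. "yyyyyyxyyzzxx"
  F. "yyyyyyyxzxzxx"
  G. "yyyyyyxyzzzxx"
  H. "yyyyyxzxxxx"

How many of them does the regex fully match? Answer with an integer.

7

A. "yyyzzxzzx" → match
B. "yyyyzzxxzx" → match
C. "yxxzyxxxzyx" → no match
D. "yyyyyyzyzxzx" → match
E → match
F → match
G → match
H. "yyyyyxzxxxx" → match
Total matched: 7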